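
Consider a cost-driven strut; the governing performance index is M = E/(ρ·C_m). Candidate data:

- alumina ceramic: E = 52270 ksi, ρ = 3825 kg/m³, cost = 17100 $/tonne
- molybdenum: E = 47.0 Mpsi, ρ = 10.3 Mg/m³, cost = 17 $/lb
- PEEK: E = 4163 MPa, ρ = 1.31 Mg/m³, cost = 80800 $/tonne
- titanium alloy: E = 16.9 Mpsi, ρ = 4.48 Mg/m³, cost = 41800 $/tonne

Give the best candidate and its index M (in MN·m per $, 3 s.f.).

alumina ceramic, M = 5.51 MN·m per $

After converting to SI:
  alumina ceramic: E = 360.4 GPa, ρ = 3825 kg/m³, cost = 17.10 $/kg
  molybdenum: E = 324.1 GPa, ρ = 10300 kg/m³, cost = 37.48 $/kg
  PEEK: E = 4.163 GPa, ρ = 1310 kg/m³, cost = 80.80 $/kg
  titanium alloy: E = 116.5 GPa, ρ = 4480 kg/m³, cost = 41.80 $/kg
  alumina ceramic: M = 5.51 MN·m per $
  molybdenum: M = 0.839 MN·m per $
  titanium alloy: M = 0.622 MN·m per $
  PEEK: M = 0.0393 MN·m per $
The maximum is for alumina ceramic.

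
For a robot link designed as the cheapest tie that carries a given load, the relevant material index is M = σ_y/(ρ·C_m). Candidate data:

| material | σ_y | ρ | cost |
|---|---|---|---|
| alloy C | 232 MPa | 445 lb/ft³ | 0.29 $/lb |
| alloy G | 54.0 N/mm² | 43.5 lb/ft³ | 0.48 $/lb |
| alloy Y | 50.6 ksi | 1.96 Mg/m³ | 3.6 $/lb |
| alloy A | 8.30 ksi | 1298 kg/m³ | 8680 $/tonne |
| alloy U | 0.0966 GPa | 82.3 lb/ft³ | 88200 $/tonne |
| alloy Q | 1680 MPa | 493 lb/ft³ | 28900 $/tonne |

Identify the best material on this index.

alloy G

After converting to SI:
  alloy C: σ_y = 232.0 MPa, ρ = 7128 kg/m³, cost = 0.6393 $/kg
  alloy G: σ_y = 54.00 MPa, ρ = 696.8 kg/m³, cost = 1.058 $/kg
  alloy Y: σ_y = 348.9 MPa, ρ = 1960 kg/m³, cost = 7.937 $/kg
  alloy A: σ_y = 57.23 MPa, ρ = 1298 kg/m³, cost = 8.680 $/kg
  alloy U: σ_y = 96.60 MPa, ρ = 1318 kg/m³, cost = 88.20 $/kg
  alloy Q: σ_y = 1680 MPa, ρ = 7897 kg/m³, cost = 28.90 $/kg
  alloy G: M = 73.2 kN·m per $
  alloy C: M = 50.9 kN·m per $
  alloy Y: M = 22.4 kN·m per $
  alloy Q: M = 7.36 kN·m per $
  alloy A: M = 5.08 kN·m per $
  alloy U: M = 0.831 kN·m per $
Alloy G has the largest M.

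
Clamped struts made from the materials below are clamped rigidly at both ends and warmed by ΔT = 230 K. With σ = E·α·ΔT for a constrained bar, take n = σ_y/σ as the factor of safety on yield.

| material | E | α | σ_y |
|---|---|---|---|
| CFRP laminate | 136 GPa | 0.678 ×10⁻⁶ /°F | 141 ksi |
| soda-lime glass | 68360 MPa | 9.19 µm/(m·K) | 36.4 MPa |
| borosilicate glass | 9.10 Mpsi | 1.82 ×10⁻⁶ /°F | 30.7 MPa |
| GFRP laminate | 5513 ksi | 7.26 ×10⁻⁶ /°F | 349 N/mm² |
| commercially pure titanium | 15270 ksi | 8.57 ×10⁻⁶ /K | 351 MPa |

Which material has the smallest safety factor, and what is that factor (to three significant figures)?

soda-lime glass, n = 0.252

Per material, after unit conversion:
  CFRP laminate: E = 136.0, α = 1.22, σ_y = 972.2 → σ = 38.2 MPa, n = 25.5
  soda-lime glass: E = 68.36, α = 9.19, σ_y = 36.40 → σ = 144 MPa, n = 0.252
  borosilicate glass: E = 62.74, α = 3.28, σ_y = 30.70 → σ = 47.3 MPa, n = 0.649
  GFRP laminate: E = 38.01, α = 13.1, σ_y = 349.0 → σ = 114 MPa, n = 3.05
  commercially pure titanium: E = 105.3, α = 8.57, σ_y = 351.0 → σ = 208 MPa, n = 1.69
Smallest n: soda-lime glass with n = 0.252.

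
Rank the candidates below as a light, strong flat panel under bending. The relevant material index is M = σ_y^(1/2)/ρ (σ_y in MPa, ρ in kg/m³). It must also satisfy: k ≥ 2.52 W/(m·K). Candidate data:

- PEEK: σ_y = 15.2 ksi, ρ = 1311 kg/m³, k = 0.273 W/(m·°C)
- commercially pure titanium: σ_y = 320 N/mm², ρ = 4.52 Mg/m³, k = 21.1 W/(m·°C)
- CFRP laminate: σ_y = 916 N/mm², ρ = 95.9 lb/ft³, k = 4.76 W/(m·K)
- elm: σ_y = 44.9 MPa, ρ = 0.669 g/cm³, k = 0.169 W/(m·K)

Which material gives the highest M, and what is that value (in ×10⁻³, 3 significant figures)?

CFRP laminate, M = 19.7×10⁻³

Screen on constraints: k ≥ 2.52 W/(m·K). Survivors: commercially pure titanium, CFRP laminate.
Normalizing units and computing the index:
  commercially pure titanium: σ_y = 320.0 MPa, ρ = 4520 kg/m³
  CFRP laminate: σ_y = 916.0 MPa, ρ = 1536 kg/m³
  CFRP laminate: M = 19.7×10⁻³
  commercially pure titanium: M = 3.96×10⁻³
Highest index: CFRP laminate.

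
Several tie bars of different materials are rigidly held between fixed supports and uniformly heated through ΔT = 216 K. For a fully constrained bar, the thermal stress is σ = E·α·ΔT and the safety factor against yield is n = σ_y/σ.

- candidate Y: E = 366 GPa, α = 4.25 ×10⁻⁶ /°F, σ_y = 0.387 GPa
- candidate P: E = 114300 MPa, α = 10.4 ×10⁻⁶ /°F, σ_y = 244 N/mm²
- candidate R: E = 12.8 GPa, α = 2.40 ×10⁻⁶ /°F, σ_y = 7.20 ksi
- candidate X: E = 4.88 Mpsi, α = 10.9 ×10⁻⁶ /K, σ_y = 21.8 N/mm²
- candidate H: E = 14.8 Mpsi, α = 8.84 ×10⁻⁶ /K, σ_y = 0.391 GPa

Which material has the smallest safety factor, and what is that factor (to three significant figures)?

candidate X, n = 0.275

Converting E to GPa, α to ×10⁻⁶/K, σ_y to MPa, then σ and n for each:
  candidate Y: E = 366.0, α = 7.65, σ_y = 387.0 → σ = 605 MPa, n = 0.640
  candidate P: E = 114.3, α = 18.7, σ_y = 244.0 → σ = 462 MPa, n = 0.528
  candidate R: E = 12.80, α = 4.32, σ_y = 49.64 → σ = 11.9 MPa, n = 4.16
  candidate X: E = 33.65, α = 10.9, σ_y = 21.80 → σ = 79.2 MPa, n = 0.275
  candidate H: E = 102.0, α = 8.84, σ_y = 391.0 → σ = 195 MPa, n = 2.01
The minimum is candidate X at n = 0.275.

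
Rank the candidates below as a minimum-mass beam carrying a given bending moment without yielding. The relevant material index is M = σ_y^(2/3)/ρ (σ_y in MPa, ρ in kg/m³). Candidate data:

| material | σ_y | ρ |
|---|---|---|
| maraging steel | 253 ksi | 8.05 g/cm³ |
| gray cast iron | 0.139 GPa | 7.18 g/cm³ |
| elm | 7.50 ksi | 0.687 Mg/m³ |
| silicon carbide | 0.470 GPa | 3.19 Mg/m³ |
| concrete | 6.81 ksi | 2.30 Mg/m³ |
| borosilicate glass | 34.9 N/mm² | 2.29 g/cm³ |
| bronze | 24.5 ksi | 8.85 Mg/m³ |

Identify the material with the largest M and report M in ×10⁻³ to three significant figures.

elm, M = 20.2×10⁻³

After converting to SI:
  maraging steel: σ_y = 1744 MPa, ρ = 8050 kg/m³
  gray cast iron: σ_y = 139.0 MPa, ρ = 7180 kg/m³
  elm: σ_y = 51.71 MPa, ρ = 687.0 kg/m³
  silicon carbide: σ_y = 470.0 MPa, ρ = 3190 kg/m³
  concrete: σ_y = 46.95 MPa, ρ = 2300 kg/m³
  borosilicate glass: σ_y = 34.90 MPa, ρ = 2290 kg/m³
  bronze: σ_y = 168.9 MPa, ρ = 8850 kg/m³
  elm: M = 20.2×10⁻³
  silicon carbide: M = 18.9×10⁻³
  maraging steel: M = 18.0×10⁻³
  concrete: M = 5.66×10⁻³
  borosilicate glass: M = 4.66×10⁻³
  gray cast iron: M = 3.74×10⁻³
  bronze: M = 3.45×10⁻³
Elm has the largest M.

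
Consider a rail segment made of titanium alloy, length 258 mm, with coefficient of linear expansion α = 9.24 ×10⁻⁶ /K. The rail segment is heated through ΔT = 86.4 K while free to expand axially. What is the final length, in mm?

ΔL = α·L₀·ΔT = 9.24×10⁻⁶ × 258 mm × 86.40 K = 0.206 mm.
L = L₀ + ΔL = 258 + 0.206 = 258.21 mm.

258.21 mm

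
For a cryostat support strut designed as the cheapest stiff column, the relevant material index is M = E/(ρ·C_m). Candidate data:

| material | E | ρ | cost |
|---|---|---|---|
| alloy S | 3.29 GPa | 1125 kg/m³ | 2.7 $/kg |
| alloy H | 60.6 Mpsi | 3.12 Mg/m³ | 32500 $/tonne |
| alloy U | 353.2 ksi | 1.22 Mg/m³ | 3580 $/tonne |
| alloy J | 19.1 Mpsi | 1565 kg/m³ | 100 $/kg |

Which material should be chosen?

alloy H

Convert each candidate to consistent units, then evaluate M:
  alloy S: E = 3.290 GPa, ρ = 1125 kg/m³, cost = 2.700 $/kg
  alloy H: E = 417.8 GPa, ρ = 3120 kg/m³, cost = 32.50 $/kg
  alloy U: E = 2.435 GPa, ρ = 1220 kg/m³, cost = 3.580 $/kg
  alloy J: E = 131.7 GPa, ρ = 1565 kg/m³, cost = 100.0 $/kg
  alloy H: M = 4.12 MN·m per $
  alloy S: M = 1.08 MN·m per $
  alloy J: M = 0.841 MN·m per $
  alloy U: M = 0.558 MN·m per $
Alloy H has the largest M.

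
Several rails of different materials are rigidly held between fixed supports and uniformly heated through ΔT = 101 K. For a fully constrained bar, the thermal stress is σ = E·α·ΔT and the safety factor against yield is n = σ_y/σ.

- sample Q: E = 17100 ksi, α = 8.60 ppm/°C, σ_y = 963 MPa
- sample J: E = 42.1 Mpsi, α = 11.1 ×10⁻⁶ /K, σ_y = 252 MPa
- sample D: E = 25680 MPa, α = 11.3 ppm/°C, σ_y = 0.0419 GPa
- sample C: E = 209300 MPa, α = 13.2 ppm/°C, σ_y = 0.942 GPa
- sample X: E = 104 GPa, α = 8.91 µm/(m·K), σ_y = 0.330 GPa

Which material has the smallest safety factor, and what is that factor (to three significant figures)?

In consistent units (E in GPa, α in ×10⁻⁶/K, σ_y in MPa):
  sample Q: E = 117.9, α = 8.60, σ_y = 963.0 → σ = 102 MPa, n = 9.40
  sample J: E = 290.3, α = 11.1, σ_y = 252.0 → σ = 325 MPa, n = 0.774
  sample D: E = 25.68, α = 11.3, σ_y = 41.90 → σ = 29.3 MPa, n = 1.43
  sample C: E = 209.3, α = 13.2, σ_y = 942.0 → σ = 279 MPa, n = 3.38
  sample X: E = 104.0, α = 8.91, σ_y = 330.0 → σ = 93.6 MPa, n = 3.53
Smallest n: sample J with n = 0.774.

sample J, n = 0.774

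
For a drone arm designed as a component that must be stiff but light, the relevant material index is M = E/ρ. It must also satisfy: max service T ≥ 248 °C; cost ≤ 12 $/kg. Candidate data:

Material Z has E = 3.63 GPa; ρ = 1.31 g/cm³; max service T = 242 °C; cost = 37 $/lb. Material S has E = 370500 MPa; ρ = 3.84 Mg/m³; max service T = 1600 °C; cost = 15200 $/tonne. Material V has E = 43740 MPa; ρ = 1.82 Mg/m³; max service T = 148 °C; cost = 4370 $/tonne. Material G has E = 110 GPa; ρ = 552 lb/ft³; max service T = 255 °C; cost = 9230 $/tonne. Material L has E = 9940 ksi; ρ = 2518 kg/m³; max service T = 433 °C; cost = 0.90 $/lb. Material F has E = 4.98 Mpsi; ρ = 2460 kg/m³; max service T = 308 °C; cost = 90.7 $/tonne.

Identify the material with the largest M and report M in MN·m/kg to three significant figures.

material L, M = 27.2 MN·m/kg

Screen on constraints: max service T ≥ 248 °C; cost ≤ 12 $/kg. Survivors: material G, material L, material F.
Normalizing units and computing the index:
  material G: E = 110.0 GPa, ρ = 8842 kg/m³
  material L: E = 68.53 GPa, ρ = 2518 kg/m³
  material F: E = 34.34 GPa, ρ = 2460 kg/m³
  material L: M = 27.2 MN·m/kg
  material F: M = 14.0 MN·m/kg
  material G: M = 12.4 MN·m/kg
Material L ranks first.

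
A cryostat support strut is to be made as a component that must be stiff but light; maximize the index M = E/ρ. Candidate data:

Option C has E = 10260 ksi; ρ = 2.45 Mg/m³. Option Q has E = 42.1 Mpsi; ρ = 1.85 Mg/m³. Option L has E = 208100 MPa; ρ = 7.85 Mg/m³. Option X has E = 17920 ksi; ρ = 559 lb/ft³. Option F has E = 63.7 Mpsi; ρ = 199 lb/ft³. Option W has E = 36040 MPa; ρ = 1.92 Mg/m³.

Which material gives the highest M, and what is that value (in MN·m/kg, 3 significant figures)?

Normalizing units and computing the index:
  option C: E = 70.74 GPa, ρ = 2450 kg/m³
  option Q: E = 290.3 GPa, ρ = 1850 kg/m³
  option L: E = 208.1 GPa, ρ = 7850 kg/m³
  option X: E = 123.6 GPa, ρ = 8954 kg/m³
  option F: E = 439.2 GPa, ρ = 3188 kg/m³
  option W: E = 36.04 GPa, ρ = 1920 kg/m³
  option Q: M = 157 MN·m/kg
  option F: M = 138 MN·m/kg
  option C: M = 28.9 MN·m/kg
  option L: M = 26.5 MN·m/kg
  option W: M = 18.8 MN·m/kg
  option X: M = 13.8 MN·m/kg
The maximum is for option Q.

option Q, M = 157 MN·m/kg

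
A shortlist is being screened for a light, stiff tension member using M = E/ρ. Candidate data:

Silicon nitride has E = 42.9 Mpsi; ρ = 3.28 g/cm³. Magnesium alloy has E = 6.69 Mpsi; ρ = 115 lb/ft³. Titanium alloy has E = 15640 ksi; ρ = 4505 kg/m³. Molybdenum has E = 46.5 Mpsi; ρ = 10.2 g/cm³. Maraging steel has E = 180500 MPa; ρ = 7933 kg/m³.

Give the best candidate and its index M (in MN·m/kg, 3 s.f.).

silicon nitride, M = 90.2 MN·m/kg

Normalizing units and computing the index:
  silicon nitride: E = 295.8 GPa, ρ = 3280 kg/m³
  magnesium alloy: E = 46.13 GPa, ρ = 1842 kg/m³
  titanium alloy: E = 107.8 GPa, ρ = 4505 kg/m³
  molybdenum: E = 320.6 GPa, ρ = 10200 kg/m³
  maraging steel: E = 180.5 GPa, ρ = 7933 kg/m³
  silicon nitride: M = 90.2 MN·m/kg
  molybdenum: M = 31.4 MN·m/kg
  magnesium alloy: M = 25.0 MN·m/kg
  titanium alloy: M = 23.9 MN·m/kg
  maraging steel: M = 22.8 MN·m/kg
Silicon nitride has the largest M.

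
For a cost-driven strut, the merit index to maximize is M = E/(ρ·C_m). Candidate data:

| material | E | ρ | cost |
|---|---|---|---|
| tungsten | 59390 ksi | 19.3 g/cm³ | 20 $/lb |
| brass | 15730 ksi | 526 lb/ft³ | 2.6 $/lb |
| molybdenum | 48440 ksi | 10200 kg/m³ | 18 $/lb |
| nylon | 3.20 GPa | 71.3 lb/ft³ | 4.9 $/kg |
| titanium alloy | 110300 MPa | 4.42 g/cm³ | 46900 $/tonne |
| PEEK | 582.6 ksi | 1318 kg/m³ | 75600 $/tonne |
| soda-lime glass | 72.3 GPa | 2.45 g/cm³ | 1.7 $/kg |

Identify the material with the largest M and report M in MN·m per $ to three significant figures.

soda-lime glass, M = 17.4 MN·m per $

Putting every candidate on a common basis:
  tungsten: E = 409.5 GPa, ρ = 19300 kg/m³, cost = 44.09 $/kg
  brass: E = 108.5 GPa, ρ = 8426 kg/m³, cost = 5.732 $/kg
  molybdenum: E = 334.0 GPa, ρ = 10200 kg/m³, cost = 39.68 $/kg
  nylon: E = 3.200 GPa, ρ = 1142 kg/m³, cost = 4.900 $/kg
  titanium alloy: E = 110.3 GPa, ρ = 4420 kg/m³, cost = 46.90 $/kg
  PEEK: E = 4.017 GPa, ρ = 1318 kg/m³, cost = 75.60 $/kg
  soda-lime glass: E = 72.30 GPa, ρ = 2450 kg/m³, cost = 1.700 $/kg
  soda-lime glass: M = 17.4 MN·m per $
  brass: M = 2.25 MN·m per $
  molybdenum: M = 0.825 MN·m per $
  nylon: M = 0.572 MN·m per $
  titanium alloy: M = 0.532 MN·m per $
  tungsten: M = 0.481 MN·m per $
  PEEK: M = 0.0403 MN·m per $
The maximum is for soda-lime glass.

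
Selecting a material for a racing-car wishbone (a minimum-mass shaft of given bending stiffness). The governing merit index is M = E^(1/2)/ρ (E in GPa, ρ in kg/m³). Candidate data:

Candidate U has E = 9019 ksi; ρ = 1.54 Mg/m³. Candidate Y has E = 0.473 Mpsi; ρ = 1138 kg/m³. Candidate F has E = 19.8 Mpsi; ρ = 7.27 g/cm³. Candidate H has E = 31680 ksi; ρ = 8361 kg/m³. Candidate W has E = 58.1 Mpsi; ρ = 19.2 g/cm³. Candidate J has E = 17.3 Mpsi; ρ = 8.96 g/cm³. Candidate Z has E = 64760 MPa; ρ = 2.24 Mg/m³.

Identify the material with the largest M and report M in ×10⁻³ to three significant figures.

Convert each candidate to consistent units, then evaluate M:
  candidate U: E = 62.18 GPa, ρ = 1540 kg/m³
  candidate Y: E = 3.261 GPa, ρ = 1138 kg/m³
  candidate F: E = 136.5 GPa, ρ = 7270 kg/m³
  candidate H: E = 218.4 GPa, ρ = 8361 kg/m³
  candidate W: E = 400.6 GPa, ρ = 19200 kg/m³
  candidate J: E = 119.3 GPa, ρ = 8960 kg/m³
  candidate Z: E = 64.76 GPa, ρ = 2240 kg/m³
  candidate U: M = 5.12×10⁻³
  candidate Z: M = 3.59×10⁻³
  candidate H: M = 1.77×10⁻³
  candidate F: M = 1.61×10⁻³
  candidate Y: M = 1.59×10⁻³
  candidate J: M = 1.22×10⁻³
  candidate W: M = 1.04×10⁻³
Candidate U has the largest M.

candidate U, M = 5.12×10⁻³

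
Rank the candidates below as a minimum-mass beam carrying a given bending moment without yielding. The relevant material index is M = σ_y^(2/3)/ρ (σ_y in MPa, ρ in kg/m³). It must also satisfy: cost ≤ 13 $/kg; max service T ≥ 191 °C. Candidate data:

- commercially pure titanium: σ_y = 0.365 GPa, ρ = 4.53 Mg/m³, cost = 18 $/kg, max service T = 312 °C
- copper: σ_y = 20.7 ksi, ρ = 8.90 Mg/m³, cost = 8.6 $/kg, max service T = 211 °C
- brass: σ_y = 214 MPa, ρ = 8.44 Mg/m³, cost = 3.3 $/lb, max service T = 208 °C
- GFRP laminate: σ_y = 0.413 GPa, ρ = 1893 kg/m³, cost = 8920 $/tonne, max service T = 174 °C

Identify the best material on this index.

brass

Screen on constraints: cost ≤ 13 $/kg; max service T ≥ 191 °C. Survivors: copper, brass.
Normalizing units and computing the index:
  copper: σ_y = 142.7 MPa, ρ = 8900 kg/m³
  brass: σ_y = 214.0 MPa, ρ = 8440 kg/m³
  brass: M = 4.24×10⁻³
  copper: M = 3.07×10⁻³
Brass ranks first.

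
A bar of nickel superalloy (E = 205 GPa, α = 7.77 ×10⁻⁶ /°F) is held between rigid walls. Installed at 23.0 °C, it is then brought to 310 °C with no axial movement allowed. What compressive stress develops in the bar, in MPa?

823 MPa

α = 7.77×10⁻⁶/°F × 9/5 = 14.0×10⁻⁶/K.
ΔT = 287.0 K. Constrained thermal stress σ = E·α·ΔT = 205.0×10³ MPa × 14.0×10⁻⁶ × 287.0 = 823 MPa (compressive).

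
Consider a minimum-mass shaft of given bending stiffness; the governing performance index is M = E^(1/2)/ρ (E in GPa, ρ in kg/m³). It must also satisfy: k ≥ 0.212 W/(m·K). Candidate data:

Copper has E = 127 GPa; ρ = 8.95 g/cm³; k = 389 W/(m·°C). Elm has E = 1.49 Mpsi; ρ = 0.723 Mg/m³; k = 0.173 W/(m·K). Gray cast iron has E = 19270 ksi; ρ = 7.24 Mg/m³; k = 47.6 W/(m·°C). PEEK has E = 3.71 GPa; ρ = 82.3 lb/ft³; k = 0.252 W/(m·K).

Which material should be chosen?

gray cast iron

Screen on constraints: k ≥ 0.212 W/(m·K). Survivors: copper, gray cast iron, PEEK.
In SI units:
  copper: E = 127.0 GPa, ρ = 8950 kg/m³
  gray cast iron: E = 132.9 GPa, ρ = 7240 kg/m³
  PEEK: E = 3.710 GPa, ρ = 1318 kg/m³
  gray cast iron: M = 1.59×10⁻³
  PEEK: M = 1.46×10⁻³
  copper: M = 1.26×10⁻³
The maximum is for gray cast iron.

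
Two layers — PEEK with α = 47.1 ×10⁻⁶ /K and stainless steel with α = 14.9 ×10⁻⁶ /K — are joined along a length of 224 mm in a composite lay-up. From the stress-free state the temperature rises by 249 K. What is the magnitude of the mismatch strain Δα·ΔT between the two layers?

8.02×10⁻³

Δα = |47.1 − 14.9|×10⁻⁶/K = 32.2×10⁻⁶/K.
Mismatch strain = Δα·ΔT = 32.2×10⁻⁶ × 249.0 = 8.02×10⁻³.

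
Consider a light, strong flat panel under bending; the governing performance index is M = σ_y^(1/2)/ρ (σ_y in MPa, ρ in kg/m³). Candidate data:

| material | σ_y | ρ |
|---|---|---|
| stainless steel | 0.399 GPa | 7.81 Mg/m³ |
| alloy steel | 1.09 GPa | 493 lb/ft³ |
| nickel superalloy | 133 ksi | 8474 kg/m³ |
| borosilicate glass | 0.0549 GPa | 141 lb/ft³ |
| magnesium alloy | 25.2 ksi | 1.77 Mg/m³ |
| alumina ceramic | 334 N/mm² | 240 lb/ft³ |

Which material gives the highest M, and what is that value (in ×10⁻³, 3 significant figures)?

After converting to SI:
  stainless steel: σ_y = 399.0 MPa, ρ = 7810 kg/m³
  alloy steel: σ_y = 1090 MPa, ρ = 7897 kg/m³
  nickel superalloy: σ_y = 917.0 MPa, ρ = 8474 kg/m³
  borosilicate glass: σ_y = 54.90 MPa, ρ = 2259 kg/m³
  magnesium alloy: σ_y = 173.7 MPa, ρ = 1770 kg/m³
  alumina ceramic: σ_y = 334.0 MPa, ρ = 3844 kg/m³
  magnesium alloy: M = 7.45×10⁻³
  alumina ceramic: M = 4.75×10⁻³
  alloy steel: M = 4.18×10⁻³
  nickel superalloy: M = 3.57×10⁻³
  borosilicate glass: M = 3.28×10⁻³
  stainless steel: M = 2.56×10⁻³
Magnesium alloy ranks first.

magnesium alloy, M = 7.45×10⁻³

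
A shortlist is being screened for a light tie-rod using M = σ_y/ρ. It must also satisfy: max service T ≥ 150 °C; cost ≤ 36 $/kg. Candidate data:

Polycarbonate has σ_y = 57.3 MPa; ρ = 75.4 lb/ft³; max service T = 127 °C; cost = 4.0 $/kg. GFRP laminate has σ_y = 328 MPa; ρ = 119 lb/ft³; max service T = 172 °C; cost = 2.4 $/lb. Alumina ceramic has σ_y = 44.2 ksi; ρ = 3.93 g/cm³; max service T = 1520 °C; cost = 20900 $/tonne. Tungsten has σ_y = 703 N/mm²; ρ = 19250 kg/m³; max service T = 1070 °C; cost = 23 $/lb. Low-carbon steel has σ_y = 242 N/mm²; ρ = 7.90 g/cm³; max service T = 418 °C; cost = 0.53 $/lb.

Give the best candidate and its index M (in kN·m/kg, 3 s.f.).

Screen on constraints: max service T ≥ 150 °C; cost ≤ 36 $/kg. Survivors: GFRP laminate, alumina ceramic, low-carbon steel.
Convert each candidate to consistent units, then evaluate M:
  GFRP laminate: σ_y = 328.0 MPa, ρ = 1906 kg/m³
  alumina ceramic: σ_y = 304.7 MPa, ρ = 3930 kg/m³
  low-carbon steel: σ_y = 242.0 MPa, ρ = 7900 kg/m³
  GFRP laminate: M = 172 kN·m/kg
  alumina ceramic: M = 77.5 kN·m/kg
  low-carbon steel: M = 30.6 kN·m/kg
Highest index: GFRP laminate.

GFRP laminate, M = 172 kN·m/kg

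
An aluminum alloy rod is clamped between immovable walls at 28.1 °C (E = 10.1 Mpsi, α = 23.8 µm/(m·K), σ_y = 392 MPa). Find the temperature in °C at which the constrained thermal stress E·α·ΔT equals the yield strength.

E = 10.1 Mpsi = 69.64 GPa.
E·α·ΔT = 392.0 MPa ⇒ ΔT = 392.0 / (69.64×10³ × 23.8×10⁻⁶) = 236.5 K.
T = 28.1 + 236.5 = 264.6 °C.

265 °C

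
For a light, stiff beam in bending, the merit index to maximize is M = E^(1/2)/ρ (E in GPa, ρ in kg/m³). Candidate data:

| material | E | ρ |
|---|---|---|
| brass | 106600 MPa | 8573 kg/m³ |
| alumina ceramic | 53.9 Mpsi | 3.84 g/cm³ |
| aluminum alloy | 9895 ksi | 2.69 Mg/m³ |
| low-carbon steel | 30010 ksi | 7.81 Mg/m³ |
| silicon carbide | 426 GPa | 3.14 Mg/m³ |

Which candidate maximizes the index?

silicon carbide

Normalizing units and computing the index:
  brass: E = 106.6 GPa, ρ = 8573 kg/m³
  alumina ceramic: E = 371.6 GPa, ρ = 3840 kg/m³
  aluminum alloy: E = 68.22 GPa, ρ = 2690 kg/m³
  low-carbon steel: E = 206.9 GPa, ρ = 7810 kg/m³
  silicon carbide: E = 426.0 GPa, ρ = 3140 kg/m³
  silicon carbide: M = 6.57×10⁻³
  alumina ceramic: M = 5.02×10⁻³
  aluminum alloy: M = 3.07×10⁻³
  low-carbon steel: M = 1.84×10⁻³
  brass: M = 1.20×10⁻³
Highest index: silicon carbide.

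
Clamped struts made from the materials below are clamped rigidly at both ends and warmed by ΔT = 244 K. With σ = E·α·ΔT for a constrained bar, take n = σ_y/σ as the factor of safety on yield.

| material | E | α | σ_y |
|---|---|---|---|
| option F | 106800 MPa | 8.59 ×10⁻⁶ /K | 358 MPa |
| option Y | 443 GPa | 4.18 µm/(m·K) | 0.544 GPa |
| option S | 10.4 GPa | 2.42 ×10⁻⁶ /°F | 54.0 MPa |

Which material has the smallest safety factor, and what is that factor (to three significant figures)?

option Y, n = 1.20

Converting E to GPa, α to ×10⁻⁶/K, σ_y to MPa, then σ and n for each:
  option F: E = 106.8, α = 8.59, σ_y = 358.0 → σ = 224 MPa, n = 1.60
  option Y: E = 443.0, α = 4.18, σ_y = 544.0 → σ = 452 MPa, n = 1.20
  option S: E = 10.40, α = 4.36, σ_y = 54.00 → σ = 11.1 MPa, n = 4.89
Option Y has the lowest safety factor, n = 1.20.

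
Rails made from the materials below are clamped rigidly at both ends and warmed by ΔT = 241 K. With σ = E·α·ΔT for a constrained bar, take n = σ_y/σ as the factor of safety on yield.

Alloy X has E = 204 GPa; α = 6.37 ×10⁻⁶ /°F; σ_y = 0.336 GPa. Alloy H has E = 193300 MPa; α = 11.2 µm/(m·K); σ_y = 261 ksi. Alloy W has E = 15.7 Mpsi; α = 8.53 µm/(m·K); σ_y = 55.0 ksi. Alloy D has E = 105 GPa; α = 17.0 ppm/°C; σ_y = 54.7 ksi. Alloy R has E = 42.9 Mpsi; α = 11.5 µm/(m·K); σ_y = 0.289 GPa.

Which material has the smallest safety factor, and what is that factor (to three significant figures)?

In consistent units (E in GPa, α in ×10⁻⁶/K, σ_y in MPa):
  alloy X: E = 204.0, α = 11.5, σ_y = 336.0 → σ = 564 MPa, n = 0.596
  alloy H: E = 193.3, α = 11.2, σ_y = 1800 → σ = 522 MPa, n = 3.45
  alloy W: E = 108.2, α = 8.53, σ_y = 379.2 → σ = 223 MPa, n = 1.70
  alloy D: E = 105.0, α = 17.0, σ_y = 377.1 → σ = 430 MPa, n = 0.877
  alloy R: E = 295.8, α = 11.5, σ_y = 289.0 → σ = 820 MPa, n = 0.353
The minimum is alloy R at n = 0.353.

alloy R, n = 0.353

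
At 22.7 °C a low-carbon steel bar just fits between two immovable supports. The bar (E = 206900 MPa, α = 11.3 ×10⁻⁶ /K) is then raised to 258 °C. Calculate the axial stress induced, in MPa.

E = 206900 MPa = 206.9 GPa.
ΔT = 235.3 K. Constrained thermal stress σ = E·α·ΔT = 206.9×10³ MPa × 11.3×10⁻⁶ × 235.3 = 550 MPa (compressive).

550 MPa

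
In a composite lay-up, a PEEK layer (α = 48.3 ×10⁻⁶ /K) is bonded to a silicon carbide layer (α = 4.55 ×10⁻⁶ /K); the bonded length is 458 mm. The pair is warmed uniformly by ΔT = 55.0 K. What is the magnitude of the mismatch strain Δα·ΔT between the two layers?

Δα = |48.3 − 4.55|×10⁻⁶/K = 43.8×10⁻⁶/K.
Mismatch strain = Δα·ΔT = 43.8×10⁻⁶ × 55.0 = 2.41×10⁻³.

2.41×10⁻³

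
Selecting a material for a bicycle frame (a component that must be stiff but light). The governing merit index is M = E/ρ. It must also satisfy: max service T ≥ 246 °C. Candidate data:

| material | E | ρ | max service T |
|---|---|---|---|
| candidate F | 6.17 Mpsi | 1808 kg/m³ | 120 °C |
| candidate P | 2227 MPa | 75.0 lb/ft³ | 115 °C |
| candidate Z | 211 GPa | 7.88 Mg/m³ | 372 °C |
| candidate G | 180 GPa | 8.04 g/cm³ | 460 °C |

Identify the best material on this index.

candidate Z

Screen on constraints: max service T ≥ 246 °C. Survivors: candidate Z, candidate G.
After converting to SI:
  candidate Z: E = 211.0 GPa, ρ = 7880 kg/m³
  candidate G: E = 180.0 GPa, ρ = 8040 kg/m³
  candidate Z: M = 26.8 MN·m/kg
  candidate G: M = 22.4 MN·m/kg
The maximum is for candidate Z.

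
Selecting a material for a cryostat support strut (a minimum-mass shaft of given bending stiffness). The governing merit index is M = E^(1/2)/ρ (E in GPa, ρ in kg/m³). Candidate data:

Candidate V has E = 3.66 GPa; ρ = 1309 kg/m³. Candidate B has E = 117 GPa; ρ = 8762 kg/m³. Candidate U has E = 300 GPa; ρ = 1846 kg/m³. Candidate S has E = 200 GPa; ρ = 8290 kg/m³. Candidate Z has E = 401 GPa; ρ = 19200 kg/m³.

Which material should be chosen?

Per-candidate index values:
  candidate U: M = 9.38×10⁻³
  candidate S: M = 1.71×10⁻³
  candidate V: M = 1.46×10⁻³
  candidate B: M = 1.23×10⁻³
  candidate Z: M = 1.04×10⁻³
The maximum is for candidate U.

candidate U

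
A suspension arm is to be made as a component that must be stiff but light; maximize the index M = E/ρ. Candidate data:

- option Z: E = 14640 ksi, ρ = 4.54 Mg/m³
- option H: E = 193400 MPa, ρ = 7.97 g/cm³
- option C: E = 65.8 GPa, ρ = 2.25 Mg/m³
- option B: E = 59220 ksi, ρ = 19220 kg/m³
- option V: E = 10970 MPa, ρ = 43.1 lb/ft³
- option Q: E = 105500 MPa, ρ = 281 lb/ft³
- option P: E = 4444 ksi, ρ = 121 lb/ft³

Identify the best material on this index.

option C

Convert each candidate to consistent units, then evaluate M:
  option Z: E = 100.9 GPa, ρ = 4540 kg/m³
  option H: E = 193.4 GPa, ρ = 7970 kg/m³
  option C: E = 65.80 GPa, ρ = 2250 kg/m³
  option B: E = 408.3 GPa, ρ = 19220 kg/m³
  option V: E = 10.97 GPa, ρ = 690.4 kg/m³
  option Q: E = 105.5 GPa, ρ = 4501 kg/m³
  option P: E = 30.64 GPa, ρ = 1938 kg/m³
  option C: M = 29.2 MN·m/kg
  option H: M = 24.3 MN·m/kg
  option Q: M = 23.4 MN·m/kg
  option Z: M = 22.2 MN·m/kg
  option B: M = 21.2 MN·m/kg
  option V: M = 15.9 MN·m/kg
  option P: M = 15.8 MN·m/kg
Option C has the largest M.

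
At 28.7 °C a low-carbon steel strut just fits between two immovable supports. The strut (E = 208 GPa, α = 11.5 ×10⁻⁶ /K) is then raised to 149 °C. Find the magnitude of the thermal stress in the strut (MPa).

288 MPa

ΔT = 120.3 K. Constrained thermal stress σ = E·α·ΔT = 208.0×10³ MPa × 11.5×10⁻⁶ × 120.3 = 288 MPa (compressive).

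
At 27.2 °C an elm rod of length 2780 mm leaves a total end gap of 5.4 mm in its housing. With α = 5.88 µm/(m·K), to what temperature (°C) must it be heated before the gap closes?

α·L₀·ΔT = 5.4 mm ⇒ ΔT = 5.4 / (5.88×10⁻⁶ × 2780.0) = 330.3 K.
T = 27.2 + 330.3 = 357.5 °C.

358 °C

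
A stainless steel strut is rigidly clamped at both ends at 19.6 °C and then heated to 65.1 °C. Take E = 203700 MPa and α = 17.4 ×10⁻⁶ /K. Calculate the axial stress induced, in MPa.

161 MPa

E = 203700 MPa = 203.7 GPa.
ΔT = 45.50 K. Constrained thermal stress σ = E·α·ΔT = 203.7×10³ MPa × 17.4×10⁻⁶ × 45.50 = 161 MPa (compressive).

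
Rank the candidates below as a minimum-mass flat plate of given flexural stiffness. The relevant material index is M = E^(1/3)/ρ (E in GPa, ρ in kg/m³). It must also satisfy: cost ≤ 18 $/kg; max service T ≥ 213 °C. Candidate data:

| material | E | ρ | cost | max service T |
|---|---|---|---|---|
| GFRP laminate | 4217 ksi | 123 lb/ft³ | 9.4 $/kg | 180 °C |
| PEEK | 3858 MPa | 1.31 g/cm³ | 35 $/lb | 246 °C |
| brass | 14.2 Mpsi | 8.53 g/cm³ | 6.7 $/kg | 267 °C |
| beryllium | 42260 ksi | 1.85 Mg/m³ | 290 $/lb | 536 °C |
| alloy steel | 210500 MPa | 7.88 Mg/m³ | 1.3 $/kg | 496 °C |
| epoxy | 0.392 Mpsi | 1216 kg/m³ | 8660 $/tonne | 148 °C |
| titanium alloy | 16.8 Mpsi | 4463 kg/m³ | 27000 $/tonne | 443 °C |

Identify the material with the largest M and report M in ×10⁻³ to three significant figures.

Screen on constraints: cost ≤ 18 $/kg; max service T ≥ 213 °C. Survivors: brass, alloy steel.
Putting every candidate on a common basis:
  brass: E = 97.91 GPa, ρ = 8530 kg/m³
  alloy steel: E = 210.5 GPa, ρ = 7880 kg/m³
  alloy steel: M = 0.755×10⁻³
  brass: M = 0.540×10⁻³
The maximum is for alloy steel.

alloy steel, M = 0.755×10⁻³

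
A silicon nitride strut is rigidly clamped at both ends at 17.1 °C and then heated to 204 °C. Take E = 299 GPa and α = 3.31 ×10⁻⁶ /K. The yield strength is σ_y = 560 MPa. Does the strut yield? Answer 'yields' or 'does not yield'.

ΔT = 186.9 K. Constrained thermal stress σ = E·α·ΔT = 299.0×10³ MPa × 3.31×10⁻⁶ × 186.9 = 185 MPa (compressive).
Compare to σ_y = 560 MPa: σ < σ_y, so it does not yield.

does not yield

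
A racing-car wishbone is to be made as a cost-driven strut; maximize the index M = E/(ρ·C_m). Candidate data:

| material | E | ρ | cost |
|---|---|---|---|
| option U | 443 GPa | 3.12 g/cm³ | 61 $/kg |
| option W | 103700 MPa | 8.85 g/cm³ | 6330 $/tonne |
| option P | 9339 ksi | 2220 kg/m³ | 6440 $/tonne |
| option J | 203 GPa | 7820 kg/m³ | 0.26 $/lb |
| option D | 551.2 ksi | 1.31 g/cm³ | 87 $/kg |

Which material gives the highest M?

option J

Convert each candidate to consistent units, then evaluate M:
  option U: E = 443.0 GPa, ρ = 3120 kg/m³, cost = 61.00 $/kg
  option W: E = 103.7 GPa, ρ = 8850 kg/m³, cost = 6.330 $/kg
  option P: E = 64.39 GPa, ρ = 2220 kg/m³, cost = 6.440 $/kg
  option J: E = 203.0 GPa, ρ = 7820 kg/m³, cost = 0.5732 $/kg
  option D: E = 3.800 GPa, ρ = 1310 kg/m³, cost = 87.00 $/kg
  option J: M = 45.3 MN·m per $
  option P: M = 4.50 MN·m per $
  option U: M = 2.33 MN·m per $
  option W: M = 1.85 MN·m per $
  option D: M = 0.0333 MN·m per $
The maximum is for option J.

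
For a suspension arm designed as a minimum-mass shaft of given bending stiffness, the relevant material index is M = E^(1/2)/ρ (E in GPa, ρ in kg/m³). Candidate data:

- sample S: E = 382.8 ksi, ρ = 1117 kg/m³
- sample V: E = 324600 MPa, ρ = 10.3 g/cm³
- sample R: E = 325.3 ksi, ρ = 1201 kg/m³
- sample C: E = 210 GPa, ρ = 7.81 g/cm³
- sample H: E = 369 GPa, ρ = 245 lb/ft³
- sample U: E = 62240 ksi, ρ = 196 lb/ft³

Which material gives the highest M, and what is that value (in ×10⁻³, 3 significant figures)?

Putting every candidate on a common basis:
  sample S: E = 2.639 GPa, ρ = 1117 kg/m³
  sample V: E = 324.6 GPa, ρ = 10300 kg/m³
  sample R: E = 2.243 GPa, ρ = 1201 kg/m³
  sample C: E = 210.0 GPa, ρ = 7810 kg/m³
  sample H: E = 369.0 GPa, ρ = 3925 kg/m³
  sample U: E = 429.1 GPa, ρ = 3140 kg/m³
  sample U: M = 6.60×10⁻³
  sample H: M = 4.89×10⁻³
  sample C: M = 1.86×10⁻³
  sample V: M = 1.75×10⁻³
  sample S: M = 1.45×10⁻³
  sample R: M = 1.25×10⁻³
Sample U ranks first.

sample U, M = 6.60×10⁻³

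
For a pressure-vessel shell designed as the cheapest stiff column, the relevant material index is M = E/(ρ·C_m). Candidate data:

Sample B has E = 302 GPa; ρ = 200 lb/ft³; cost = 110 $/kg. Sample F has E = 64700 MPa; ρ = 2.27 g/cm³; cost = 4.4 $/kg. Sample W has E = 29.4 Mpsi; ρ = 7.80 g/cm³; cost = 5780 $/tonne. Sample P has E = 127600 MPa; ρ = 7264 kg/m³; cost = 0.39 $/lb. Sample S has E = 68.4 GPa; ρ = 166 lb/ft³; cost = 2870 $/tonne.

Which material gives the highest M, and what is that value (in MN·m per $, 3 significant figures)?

sample P, M = 20.4 MN·m per $

In SI units:
  sample B: E = 302.0 GPa, ρ = 3204 kg/m³, cost = 110.0 $/kg
  sample F: E = 64.70 GPa, ρ = 2270 kg/m³, cost = 4.400 $/kg
  sample W: E = 202.7 GPa, ρ = 7800 kg/m³, cost = 5.780 $/kg
  sample P: E = 127.6 GPa, ρ = 7264 kg/m³, cost = 0.8598 $/kg
  sample S: E = 68.40 GPa, ρ = 2659 kg/m³, cost = 2.870 $/kg
  sample P: M = 20.4 MN·m per $
  sample S: M = 8.96 MN·m per $
  sample F: M = 6.48 MN·m per $
  sample W: M = 4.50 MN·m per $
  sample B: M = 0.857 MN·m per $
Sample P has the largest M.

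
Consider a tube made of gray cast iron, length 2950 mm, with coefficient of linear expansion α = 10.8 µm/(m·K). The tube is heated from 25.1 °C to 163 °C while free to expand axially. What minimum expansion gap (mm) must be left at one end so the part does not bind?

ΔT = 163 − 25.1 = 137.9 K.
ΔL = α·L₀·ΔT = 10.8×10⁻⁶ × 2950 mm × 137.9 K = 4.39 mm.

4.39 mm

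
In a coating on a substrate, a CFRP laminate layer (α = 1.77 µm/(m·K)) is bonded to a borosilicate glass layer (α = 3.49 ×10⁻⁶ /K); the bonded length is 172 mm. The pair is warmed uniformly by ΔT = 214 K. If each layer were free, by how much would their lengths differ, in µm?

63.3 µm

Δα = |1.77 − 3.49|×10⁻⁶/K = 1.72×10⁻⁶/K.
ΔL_mismatch = Δα·L·ΔT = 1.72×10⁻⁶ × 172.0 mm × 214.0 K = 63.3 µm.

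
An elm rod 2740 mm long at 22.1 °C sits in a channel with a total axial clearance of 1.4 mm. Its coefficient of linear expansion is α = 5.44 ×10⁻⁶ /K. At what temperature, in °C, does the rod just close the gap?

α·L₀·ΔT = 1.4 mm ⇒ ΔT = 1.4 / (5.44×10⁻⁶ × 2740.0) = 93.92 K.
T = 22.1 + 93.92 = 116.0 °C.

116 °C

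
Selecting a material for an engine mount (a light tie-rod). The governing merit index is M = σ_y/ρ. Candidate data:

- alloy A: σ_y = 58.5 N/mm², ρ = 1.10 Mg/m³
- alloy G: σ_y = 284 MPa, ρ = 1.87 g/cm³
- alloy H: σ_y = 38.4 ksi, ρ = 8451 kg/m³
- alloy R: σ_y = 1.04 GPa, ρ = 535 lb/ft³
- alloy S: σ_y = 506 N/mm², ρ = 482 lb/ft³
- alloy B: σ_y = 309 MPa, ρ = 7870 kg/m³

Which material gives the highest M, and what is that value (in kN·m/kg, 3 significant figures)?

alloy G, M = 152 kN·m/kg

In SI units:
  alloy A: σ_y = 58.50 MPa, ρ = 1100 kg/m³
  alloy G: σ_y = 284.0 MPa, ρ = 1870 kg/m³
  alloy H: σ_y = 264.8 MPa, ρ = 8451 kg/m³
  alloy R: σ_y = 1040 MPa, ρ = 8570 kg/m³
  alloy S: σ_y = 506.0 MPa, ρ = 7721 kg/m³
  alloy B: σ_y = 309.0 MPa, ρ = 7870 kg/m³
  alloy G: M = 152 kN·m/kg
  alloy R: M = 121 kN·m/kg
  alloy S: M = 65.5 kN·m/kg
  alloy A: M = 53.2 kN·m/kg
  alloy B: M = 39.3 kN·m/kg
  alloy H: M = 31.3 kN·m/kg
The maximum is for alloy G.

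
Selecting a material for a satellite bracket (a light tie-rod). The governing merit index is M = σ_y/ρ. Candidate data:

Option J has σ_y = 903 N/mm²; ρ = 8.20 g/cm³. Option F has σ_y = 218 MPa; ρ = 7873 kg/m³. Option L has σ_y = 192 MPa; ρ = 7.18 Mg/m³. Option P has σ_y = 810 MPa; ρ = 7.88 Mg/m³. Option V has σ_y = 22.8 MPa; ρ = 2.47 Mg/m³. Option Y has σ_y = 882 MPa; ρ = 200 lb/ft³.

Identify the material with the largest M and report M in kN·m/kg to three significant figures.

option Y, M = 275 kN·m/kg

Putting every candidate on a common basis:
  option J: σ_y = 903.0 MPa, ρ = 8200 kg/m³
  option F: σ_y = 218.0 MPa, ρ = 7873 kg/m³
  option L: σ_y = 192.0 MPa, ρ = 7180 kg/m³
  option P: σ_y = 810.0 MPa, ρ = 7880 kg/m³
  option V: σ_y = 22.80 MPa, ρ = 2470 kg/m³
  option Y: σ_y = 882.0 MPa, ρ = 3204 kg/m³
  option Y: M = 275 kN·m/kg
  option J: M = 110 kN·m/kg
  option P: M = 103 kN·m/kg
  option F: M = 27.7 kN·m/kg
  option L: M = 26.7 kN·m/kg
  option V: M = 9.23 kN·m/kg
Highest index: option Y.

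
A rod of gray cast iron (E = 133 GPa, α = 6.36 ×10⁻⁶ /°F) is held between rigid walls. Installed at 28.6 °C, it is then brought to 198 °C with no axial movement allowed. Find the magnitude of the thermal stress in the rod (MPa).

258 MPa

α = 6.36×10⁻⁶/°F × 9/5 = 11.4×10⁻⁶/K.
ΔT = 169.4 K. Constrained thermal stress σ = E·α·ΔT = 133.0×10³ MPa × 11.4×10⁻⁶ × 169.4 = 258 MPa (compressive).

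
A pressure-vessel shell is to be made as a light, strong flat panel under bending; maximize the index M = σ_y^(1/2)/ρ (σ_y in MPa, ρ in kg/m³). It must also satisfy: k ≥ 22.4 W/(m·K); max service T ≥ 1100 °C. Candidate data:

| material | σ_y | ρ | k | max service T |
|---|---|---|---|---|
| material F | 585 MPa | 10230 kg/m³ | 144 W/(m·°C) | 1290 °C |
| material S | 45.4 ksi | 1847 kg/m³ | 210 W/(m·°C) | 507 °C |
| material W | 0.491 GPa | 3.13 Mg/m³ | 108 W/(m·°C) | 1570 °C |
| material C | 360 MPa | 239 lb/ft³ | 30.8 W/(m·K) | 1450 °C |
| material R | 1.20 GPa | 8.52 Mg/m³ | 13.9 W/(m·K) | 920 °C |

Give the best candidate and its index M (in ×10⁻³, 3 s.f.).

material W, M = 7.08×10⁻³

Screen on constraints: k ≥ 22.4 W/(m·K); max service T ≥ 1100 °C. Survivors: material F, material W, material C.
Convert each candidate to consistent units, then evaluate M:
  material F: σ_y = 585.0 MPa, ρ = 10230 kg/m³
  material W: σ_y = 491.0 MPa, ρ = 3130 kg/m³
  material C: σ_y = 360.0 MPa, ρ = 3828 kg/m³
  material W: M = 7.08×10⁻³
  material C: M = 4.96×10⁻³
  material F: M = 2.36×10⁻³
Material W ranks first.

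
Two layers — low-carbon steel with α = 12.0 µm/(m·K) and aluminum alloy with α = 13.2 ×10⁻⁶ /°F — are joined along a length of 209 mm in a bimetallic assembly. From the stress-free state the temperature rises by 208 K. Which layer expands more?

aluminum alloy

aluminum alloy: α = 13.2×10⁻⁶/°F × 9/5 = 23.8×10⁻⁶/K.
α(low-carbon steel) = 12.0×10⁻⁶/K vs α(aluminum alloy) = 23.8×10⁻⁶/K.
Higher α expands more for the same ΔT: aluminum alloy.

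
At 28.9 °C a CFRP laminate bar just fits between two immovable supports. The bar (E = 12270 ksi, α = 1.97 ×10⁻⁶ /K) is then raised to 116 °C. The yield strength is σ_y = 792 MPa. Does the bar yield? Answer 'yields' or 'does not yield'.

does not yield

E = 12270 ksi = 84.60 GPa.
ΔT = 87.10 K. Constrained thermal stress σ = E·α·ΔT = 84.60×10³ MPa × 1.97×10⁻⁶ × 87.10 = 14.5 MPa (compressive).
Compare to σ_y = 792 MPa: σ < σ_y, so it does not yield.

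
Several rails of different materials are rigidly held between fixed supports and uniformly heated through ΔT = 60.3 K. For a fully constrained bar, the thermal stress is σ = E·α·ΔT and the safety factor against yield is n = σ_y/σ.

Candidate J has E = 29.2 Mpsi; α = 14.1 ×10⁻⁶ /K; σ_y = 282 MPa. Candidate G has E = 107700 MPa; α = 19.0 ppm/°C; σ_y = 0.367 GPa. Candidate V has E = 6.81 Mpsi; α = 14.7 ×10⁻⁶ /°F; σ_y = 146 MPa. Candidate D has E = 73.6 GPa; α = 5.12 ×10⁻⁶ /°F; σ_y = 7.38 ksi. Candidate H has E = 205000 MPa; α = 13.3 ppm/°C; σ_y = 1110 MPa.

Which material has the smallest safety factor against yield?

candidate D

Per material, after unit conversion:
  candidate J: E = 201.3, α = 14.1, σ_y = 282.0 → σ = 171 MPa, n = 1.65
  candidate G: E = 107.7, α = 19.0, σ_y = 367.0 → σ = 123 MPa, n = 2.97
  candidate V: E = 46.95, α = 26.5, σ_y = 146.0 → σ = 74.9 MPa, n = 1.95
  candidate D: E = 73.60, α = 9.22, σ_y = 50.88 → σ = 40.9 MPa, n = 1.24
  candidate H: E = 205.0, α = 13.3, σ_y = 1110 → σ = 164 MPa, n = 6.75
Candidate D has the lowest safety factor, n = 1.24.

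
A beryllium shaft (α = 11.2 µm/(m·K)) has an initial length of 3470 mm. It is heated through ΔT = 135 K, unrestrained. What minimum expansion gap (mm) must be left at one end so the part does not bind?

5.25 mm

ΔL = α·L₀·ΔT = 11.2×10⁻⁶ × 3470 mm × 135.0 K = 5.25 mm.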